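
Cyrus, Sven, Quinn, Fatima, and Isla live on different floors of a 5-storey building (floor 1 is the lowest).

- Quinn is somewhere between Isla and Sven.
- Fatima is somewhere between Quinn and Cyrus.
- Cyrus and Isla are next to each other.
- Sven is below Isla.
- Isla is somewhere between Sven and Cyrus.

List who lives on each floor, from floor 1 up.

From clue 1: Quinn is in {2,3,4}.
From clues 1–2: Quinn is in {2,4}.
From clues 1–3: Fatima → floor 3.
From clues 1–4: Sven → floor 1, Quinn → floor 2.
From clues 1–5: Isla → floor 4, Cyrus → floor 5.

Sven, Quinn, Fatima, Isla, Cyrus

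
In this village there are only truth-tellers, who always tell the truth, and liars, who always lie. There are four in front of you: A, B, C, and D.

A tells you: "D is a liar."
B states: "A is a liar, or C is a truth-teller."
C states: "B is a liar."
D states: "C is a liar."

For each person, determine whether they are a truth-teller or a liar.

Consider A. Suppose A is a truth-teller.
Then no assignment of the remaining roles makes every statement match its speaker's type — contradiction.
So A is a liar.
With that fixed, B's statement is true, so B is a truth-teller.
With that fixed, C's statement is false, so C is a liar.
With that fixed, D's statement is true, so D is a truth-teller.

A: liar, B: truth-teller, C: liar, D: truth-teller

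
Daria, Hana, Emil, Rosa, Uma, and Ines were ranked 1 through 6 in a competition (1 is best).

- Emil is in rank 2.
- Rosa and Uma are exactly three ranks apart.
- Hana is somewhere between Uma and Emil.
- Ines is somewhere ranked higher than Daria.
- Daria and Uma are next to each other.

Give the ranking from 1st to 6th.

Ines, Emil, Rosa, Hana, Daria, Uma

From clue 1: Emil → rank 2.
From clues 1–2: Rosa is in {1,3,4,6}.
From clues 1–3: Rosa is in {1,3}.
From clues 1–5: Ines → rank 1, Rosa → rank 3, Hana → rank 4, Daria → rank 5, Uma → rank 6.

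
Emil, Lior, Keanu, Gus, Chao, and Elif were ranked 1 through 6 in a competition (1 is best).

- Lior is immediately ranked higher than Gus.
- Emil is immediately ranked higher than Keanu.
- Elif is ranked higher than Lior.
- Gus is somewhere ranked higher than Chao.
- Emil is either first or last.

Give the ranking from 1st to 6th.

Emil, Keanu, Elif, Lior, Gus, Chao

From clue 1: Lior is in {1,2,3,4,5}.
From clues 1–2: Emil is in {1,2,3,4,5}.
From clues 1–3: Lior is in {2,3,4,5}.
From clues 1–4: Lior is in {2,4}.
From clues 1–5: Emil → rank 1, Keanu → rank 2, Elif → rank 3, Lior → rank 4, Gus → rank 5, Chao → rank 6.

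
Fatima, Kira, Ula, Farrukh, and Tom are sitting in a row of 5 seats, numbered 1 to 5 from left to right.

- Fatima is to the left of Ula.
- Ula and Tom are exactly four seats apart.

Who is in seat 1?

With clue 1, Ula is ruled out for seat 1.
With clues 1–2, Farrukh, Fatima, and Kira are ruled out for seat 1.
So seat 1 is Tom.

Tom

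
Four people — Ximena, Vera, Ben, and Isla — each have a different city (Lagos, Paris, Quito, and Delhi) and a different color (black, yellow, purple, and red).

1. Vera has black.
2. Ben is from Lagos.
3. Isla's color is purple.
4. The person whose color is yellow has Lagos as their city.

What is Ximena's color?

Clue 1 rules out black for Ximena's color.
With clues 1–3, purple is impossible for Ximena's color.
With clues 1–4, yellow is impossible for Ximena's color.
That leaves red.

red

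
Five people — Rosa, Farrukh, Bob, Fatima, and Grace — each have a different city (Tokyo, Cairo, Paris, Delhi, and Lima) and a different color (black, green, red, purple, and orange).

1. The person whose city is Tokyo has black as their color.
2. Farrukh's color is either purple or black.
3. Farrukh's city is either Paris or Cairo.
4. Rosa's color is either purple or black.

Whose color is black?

With clues 1–3, Farrukh is impossible for the one with color black.
With clues 1–4, Bob, Fatima, and Grace are impossible for the one with color black.
That leaves Rosa.

Rosa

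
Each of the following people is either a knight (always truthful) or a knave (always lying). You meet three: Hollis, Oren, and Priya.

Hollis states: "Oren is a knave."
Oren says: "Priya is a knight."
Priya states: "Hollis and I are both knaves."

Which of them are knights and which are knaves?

Consider Hollis. Suppose Hollis is a knave.
Then whichever role Priya has, Priya's statement has the wrong truth value — contradiction.
So Hollis is a knight.
With that fixed, Priya's statement is false, so Priya is a knave.
With that fixed, Oren's statement is false, so Oren is a knave.

Hollis: knight, Oren: knave, Priya: knave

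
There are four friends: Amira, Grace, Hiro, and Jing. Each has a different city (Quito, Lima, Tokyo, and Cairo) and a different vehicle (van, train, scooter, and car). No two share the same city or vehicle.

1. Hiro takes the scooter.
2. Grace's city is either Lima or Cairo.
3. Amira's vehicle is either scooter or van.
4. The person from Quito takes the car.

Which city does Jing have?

With clues 1–4, Cairo, Lima, and Tokyo are impossible for Jing's city.
That leaves Quito.

Quito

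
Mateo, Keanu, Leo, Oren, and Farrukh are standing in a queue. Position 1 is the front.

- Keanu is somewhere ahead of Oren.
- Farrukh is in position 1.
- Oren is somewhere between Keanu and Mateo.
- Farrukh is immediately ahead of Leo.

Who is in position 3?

With clues 1–2, Farrukh is ruled out for position 3.
With clues 1–3, Mateo is ruled out for position 3.
With clues 1–4, Leo and Oren are ruled out for position 3.
So position 3 is Keanu.

Keanu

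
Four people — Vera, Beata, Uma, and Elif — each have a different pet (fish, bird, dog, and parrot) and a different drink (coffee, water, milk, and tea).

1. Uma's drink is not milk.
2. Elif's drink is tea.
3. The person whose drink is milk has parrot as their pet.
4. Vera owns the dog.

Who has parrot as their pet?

With clues 1–3, Elif and Uma are impossible for the one with pet parrot.
With clues 1–4, Vera is impossible for the one with pet parrot.
That leaves Beata.

Beata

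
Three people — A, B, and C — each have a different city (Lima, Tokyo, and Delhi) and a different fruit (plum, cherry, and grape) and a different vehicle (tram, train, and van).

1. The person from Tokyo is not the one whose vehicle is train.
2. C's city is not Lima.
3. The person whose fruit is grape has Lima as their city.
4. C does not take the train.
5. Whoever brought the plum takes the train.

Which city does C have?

Tokyo

With clues 1–2, Lima is impossible for C's city.
With clues 1–5, Delhi is impossible for C's city.
That leaves Tokyo.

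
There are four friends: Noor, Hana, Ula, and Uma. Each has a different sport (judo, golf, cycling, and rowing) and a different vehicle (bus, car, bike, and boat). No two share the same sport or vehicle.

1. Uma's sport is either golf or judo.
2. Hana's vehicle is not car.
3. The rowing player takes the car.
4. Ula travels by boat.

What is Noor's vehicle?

car

With clues 1–4, bike, boat, and bus are impossible for Noor's vehicle.
That leaves car.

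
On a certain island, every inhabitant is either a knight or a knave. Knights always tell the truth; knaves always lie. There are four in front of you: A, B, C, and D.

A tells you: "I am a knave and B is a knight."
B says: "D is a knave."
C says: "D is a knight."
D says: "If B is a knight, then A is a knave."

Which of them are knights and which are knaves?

A: knave, B: knave, C: knight, D: knight

Consider A. Suppose A is a knight.
Then A's own statement would have to be true, but it can't be — contradiction.
So A is a knave.
With that fixed, D's statement is true, so D is a knight.
With that fixed, B's statement is false, so B is a knave.
With that fixed, C's statement is true, so C is a knight.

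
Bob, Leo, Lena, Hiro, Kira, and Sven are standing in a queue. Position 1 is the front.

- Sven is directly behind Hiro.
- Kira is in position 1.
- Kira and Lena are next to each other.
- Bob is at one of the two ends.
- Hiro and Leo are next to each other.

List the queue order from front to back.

From clue 1: Hiro is in {1,2,3,4,5}.
From clues 1–2: Kira → position 1.
From clues 1–3: Lena → position 2.
From clues 1–4: Bob → position 6.
From clues 1–5: Leo → position 3, Hiro → position 4, Sven → position 5.

Kira, Lena, Leo, Hiro, Sven, Bob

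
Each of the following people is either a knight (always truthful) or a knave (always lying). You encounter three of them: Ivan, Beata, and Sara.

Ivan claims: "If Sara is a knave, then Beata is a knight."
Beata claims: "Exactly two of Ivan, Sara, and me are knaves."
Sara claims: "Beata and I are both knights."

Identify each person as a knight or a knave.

Ivan: knave, Beata: knave, Sara: knave

Consider Ivan. Suppose Ivan is a knight.
Then no assignment of the remaining roles makes every statement match its speaker's type — contradiction.
So Ivan is a knave.
Consider Beata. Suppose Beata is a knight.
Then Ivan's statement comes out true, contradicting Ivan being a knave.
So Beata is a knave.
With that fixed, Sara's statement is false, so Sara is a knave.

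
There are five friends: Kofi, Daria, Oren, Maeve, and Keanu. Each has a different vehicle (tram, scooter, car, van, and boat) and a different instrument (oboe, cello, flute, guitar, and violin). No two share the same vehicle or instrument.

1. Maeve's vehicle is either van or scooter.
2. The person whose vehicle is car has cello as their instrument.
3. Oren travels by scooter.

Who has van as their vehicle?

Maeve

With clues 1–3, Daria, Keanu, Kofi, and Oren are impossible for the one with vehicle van.
That leaves Maeve.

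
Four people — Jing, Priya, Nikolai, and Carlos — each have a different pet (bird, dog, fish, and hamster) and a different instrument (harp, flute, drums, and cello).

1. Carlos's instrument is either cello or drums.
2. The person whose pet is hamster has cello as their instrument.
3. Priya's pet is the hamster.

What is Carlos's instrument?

Clue 1 rules out flute and harp for Carlos's instrument.
With clues 1–3, cello is impossible for Carlos's instrument.
That leaves drums.

drums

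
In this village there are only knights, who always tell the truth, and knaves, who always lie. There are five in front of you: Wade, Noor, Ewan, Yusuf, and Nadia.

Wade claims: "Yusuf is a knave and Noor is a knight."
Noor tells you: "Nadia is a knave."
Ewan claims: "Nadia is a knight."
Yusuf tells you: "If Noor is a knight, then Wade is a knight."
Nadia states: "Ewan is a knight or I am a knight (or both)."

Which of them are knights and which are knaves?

Consider Wade. Suppose Wade is a knight.
Then no assignment of the remaining roles makes every statement match its speaker's type — contradiction.
So Wade is a knave.
Consider Noor. Suppose Noor is a knight.
Then no assignment of the remaining roles makes every statement match its speaker's type — contradiction.
So Noor is a knave.
With that fixed, Yusuf's statement is true, so Yusuf is a knight.
Consider Ewan. Suppose Ewan is a knave.
Then no assignment of the remaining roles makes every statement match its speaker's type — contradiction.
So Ewan is a knight.
With that fixed, Nadia's statement is true, so Nadia is a knight.

Wade: knave, Noor: knave, Ewan: knight, Yusuf: knight, Nadia: knight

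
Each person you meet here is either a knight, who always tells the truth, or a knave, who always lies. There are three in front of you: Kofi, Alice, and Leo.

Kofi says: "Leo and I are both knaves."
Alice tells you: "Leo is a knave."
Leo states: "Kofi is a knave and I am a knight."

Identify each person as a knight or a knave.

Consider Kofi. Suppose Kofi is a knight.
Then Kofi's own statement would have to be true, but it can't be — contradiction.
So Kofi is a knave.
Consider Alice. Suppose Alice is a knight.
Then no assignment of the remaining roles makes every statement match its speaker's type — contradiction.
So Alice is a knave.
Consider Leo. Suppose Leo is a knave.
Then Kofi's statement comes out true, contradicting Kofi being a knave.
So Leo is a knight.

Kofi: knave, Alice: knave, Leo: knight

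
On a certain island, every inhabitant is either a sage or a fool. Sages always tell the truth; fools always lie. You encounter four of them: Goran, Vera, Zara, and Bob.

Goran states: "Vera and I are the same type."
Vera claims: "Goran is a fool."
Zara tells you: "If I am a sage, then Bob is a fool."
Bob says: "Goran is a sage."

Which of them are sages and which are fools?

Goran: fool, Vera: sage, Zara: sage, Bob: fool

Consider Goran. Suppose Goran is a sage.
Then no assignment of the remaining roles makes every statement match its speaker's type — contradiction.
So Goran is a fool.
With that fixed, Vera's statement is true, so Vera is a sage.
With that fixed, Bob's statement is false, so Bob is a fool.
With that fixed, Zara's statement is true, so Zara is a sage.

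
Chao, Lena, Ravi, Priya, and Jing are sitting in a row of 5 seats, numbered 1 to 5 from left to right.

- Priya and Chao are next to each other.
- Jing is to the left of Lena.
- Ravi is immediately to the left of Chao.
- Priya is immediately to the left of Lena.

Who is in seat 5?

Lena

With clues 1–2, Jing is ruled out for seat 5.
With clues 1–3, Chao and Ravi are ruled out for seat 5.
With clues 1–4, Priya is ruled out for seat 5.
So seat 5 is Lena.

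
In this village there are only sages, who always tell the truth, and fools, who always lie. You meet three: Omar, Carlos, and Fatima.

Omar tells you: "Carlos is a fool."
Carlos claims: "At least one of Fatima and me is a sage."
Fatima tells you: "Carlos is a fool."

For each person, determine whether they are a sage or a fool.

Consider Omar. Suppose Omar is a sage.
Then no assignment of the remaining roles makes every statement match its speaker's type — contradiction.
So Omar is a fool.
Consider Carlos. Suppose Carlos is a fool.
Then Omar's statement comes out true, contradicting Omar being a fool.
So Carlos is a sage.
With that fixed, Fatima's statement is false, so Fatima is a fool.

Omar: fool, Carlos: sage, Fatima: fool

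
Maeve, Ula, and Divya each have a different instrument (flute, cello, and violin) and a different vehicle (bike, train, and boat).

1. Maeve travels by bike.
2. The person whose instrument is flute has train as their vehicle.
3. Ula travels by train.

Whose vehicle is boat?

Clue 1 rules out Maeve for the one with vehicle boat.
With clues 1–3, Ula is impossible for the one with vehicle boat.
That leaves Divya.

Divya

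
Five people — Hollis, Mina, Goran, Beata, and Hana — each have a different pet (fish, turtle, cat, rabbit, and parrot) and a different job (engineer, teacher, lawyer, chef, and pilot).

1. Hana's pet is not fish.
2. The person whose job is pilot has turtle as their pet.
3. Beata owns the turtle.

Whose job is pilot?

With clues 1–3, Goran, Hana, Hollis, and Mina are impossible for the one with job pilot.
That leaves Beata.

Beata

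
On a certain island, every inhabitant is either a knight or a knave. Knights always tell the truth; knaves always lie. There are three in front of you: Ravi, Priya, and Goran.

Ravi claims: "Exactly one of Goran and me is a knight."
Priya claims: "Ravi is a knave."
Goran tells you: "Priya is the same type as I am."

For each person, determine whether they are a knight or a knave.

Ravi: knave, Priya: knight, Goran: knave

Consider Ravi. Suppose Ravi is a knight.
Then no assignment of the remaining roles makes every statement match its speaker's type — contradiction.
So Ravi is a knave.
With that fixed, Priya's statement is true, so Priya is a knight.
Consider Goran. Suppose Goran is a knight.
Then Ravi's statement comes out true, contradicting Ravi being a knave.
So Goran is a knave.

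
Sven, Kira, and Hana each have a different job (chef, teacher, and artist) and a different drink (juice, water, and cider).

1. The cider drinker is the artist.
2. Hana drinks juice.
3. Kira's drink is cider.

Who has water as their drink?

With clues 1–2, Hana is impossible for the one with drink water.
With clues 1–3, Kira is impossible for the one with drink water.
That leaves Sven.

Sven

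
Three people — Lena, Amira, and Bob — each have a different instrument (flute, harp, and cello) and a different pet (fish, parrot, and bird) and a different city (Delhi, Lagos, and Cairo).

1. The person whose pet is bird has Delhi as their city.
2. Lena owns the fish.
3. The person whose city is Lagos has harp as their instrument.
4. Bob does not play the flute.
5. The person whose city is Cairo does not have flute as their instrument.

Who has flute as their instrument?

Amira

With clues 1–4, Bob is impossible for the one with instrument flute.
With clues 1–5, Lena is impossible for the one with instrument flute.
That leaves Amira.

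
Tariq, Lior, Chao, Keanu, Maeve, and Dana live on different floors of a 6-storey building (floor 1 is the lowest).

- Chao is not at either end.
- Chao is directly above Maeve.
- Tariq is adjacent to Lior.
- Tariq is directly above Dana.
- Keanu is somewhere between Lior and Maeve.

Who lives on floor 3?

Keanu

With clues 1–4, Maeve and Tariq are ruled out for floor 3.
With clues 1–5, Chao, Dana, and Lior are ruled out for floor 3.
So floor 3 is Keanu.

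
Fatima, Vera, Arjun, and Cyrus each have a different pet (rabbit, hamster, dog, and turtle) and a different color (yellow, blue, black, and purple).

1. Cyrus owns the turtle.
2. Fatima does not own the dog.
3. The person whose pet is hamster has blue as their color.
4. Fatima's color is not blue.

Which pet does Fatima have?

Clue 1 rules out turtle for Fatima's pet.
With clues 1–2, dog is impossible for Fatima's pet.
With clues 1–4, hamster is impossible for Fatima's pet.
That leaves rabbit.

rabbit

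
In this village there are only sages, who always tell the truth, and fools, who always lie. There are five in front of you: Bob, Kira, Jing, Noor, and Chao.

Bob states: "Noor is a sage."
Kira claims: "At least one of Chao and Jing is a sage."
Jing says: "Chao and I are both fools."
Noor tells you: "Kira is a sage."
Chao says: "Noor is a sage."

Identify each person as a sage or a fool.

Bob: sage, Kira: sage, Jing: fool, Noor: sage, Chao: sage

Consider Bob. Suppose Bob is a fool.
Then no assignment of the remaining roles makes every statement match its speaker's type — contradiction.
So Bob is a sage.
Consider Kira. Suppose Kira is a fool.
Then no assignment of the remaining roles makes every statement match its speaker's type — contradiction.
So Kira is a sage.
With that fixed, Noor's statement is true, so Noor is a sage.
With that fixed, Chao's statement is true, so Chao is a sage.
With that fixed, Jing's statement is false, so Jing is a fool.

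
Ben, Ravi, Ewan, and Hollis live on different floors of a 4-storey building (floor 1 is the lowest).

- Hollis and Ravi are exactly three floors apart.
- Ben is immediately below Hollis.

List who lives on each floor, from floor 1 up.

Ravi, Ewan, Ben, Hollis

From clue 1: Ben is in {2,3}.
From clues 1–2: Ravi → floor 1, Ewan → floor 2, Ben → floor 3, Hollis → floor 4.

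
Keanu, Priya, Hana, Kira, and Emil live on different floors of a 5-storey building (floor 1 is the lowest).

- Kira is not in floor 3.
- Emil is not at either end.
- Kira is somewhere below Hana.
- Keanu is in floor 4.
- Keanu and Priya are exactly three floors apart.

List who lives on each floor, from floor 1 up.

Priya, Kira, Emil, Keanu, Hana

From clue 1: Kira is in {1,2,4,5}.
From clues 1–2: Emil is in {2,3,4}.
From clues 1–3: Kira is in {1,2,4}.
From clues 1–4: Keanu → floor 4.
From clues 1–5: Priya → floor 1, Kira → floor 2, Emil → floor 3, Hana → floor 5.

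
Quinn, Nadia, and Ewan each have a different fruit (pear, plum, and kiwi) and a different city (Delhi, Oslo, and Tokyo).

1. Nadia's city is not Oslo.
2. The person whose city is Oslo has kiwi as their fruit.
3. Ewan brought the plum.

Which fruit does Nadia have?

pear

With clues 1–2, kiwi is impossible for Nadia's fruit.
With clues 1–3, plum is impossible for Nadia's fruit.
That leaves pear.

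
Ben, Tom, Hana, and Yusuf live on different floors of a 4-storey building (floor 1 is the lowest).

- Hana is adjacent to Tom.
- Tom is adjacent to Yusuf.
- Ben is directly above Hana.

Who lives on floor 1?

With clues 1–2, Tom is ruled out for floor 1.
With clues 1–3, Ben and Hana are ruled out for floor 1.
So floor 1 is Yusuf.

Yusuf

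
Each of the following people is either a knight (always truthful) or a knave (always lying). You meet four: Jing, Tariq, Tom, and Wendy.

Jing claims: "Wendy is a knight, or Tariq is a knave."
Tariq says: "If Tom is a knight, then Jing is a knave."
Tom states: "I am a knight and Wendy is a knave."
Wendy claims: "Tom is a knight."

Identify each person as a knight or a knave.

Jing: knave, Tariq: knight, Tom: knave, Wendy: knave

Consider Jing. Suppose Jing is a knight.
Then no assignment of the remaining roles makes every statement match its speaker's type — contradiction.
So Jing is a knave.
With that fixed, Tariq's statement is true, so Tariq is a knight.
Consider Tom. Suppose Tom is a knight.
Then no assignment of the remaining roles makes every statement match its speaker's type — contradiction.
So Tom is a knave.
With that fixed, Wendy's statement is false, so Wendy is a knave.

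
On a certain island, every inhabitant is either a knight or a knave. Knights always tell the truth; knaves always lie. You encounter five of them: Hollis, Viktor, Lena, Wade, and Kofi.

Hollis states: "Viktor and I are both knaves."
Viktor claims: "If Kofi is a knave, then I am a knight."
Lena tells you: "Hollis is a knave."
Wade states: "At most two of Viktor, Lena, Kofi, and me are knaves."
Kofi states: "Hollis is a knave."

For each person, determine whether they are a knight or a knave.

Hollis: knave, Viktor: knight, Lena: knight, Wade: knight, Kofi: knight

Consider Hollis. Suppose Hollis is a knight.
Then Hollis's own statement would have to be true, but it can't be — contradiction.
So Hollis is a knave.
With that fixed, Lena's statement is true, so Lena is a knight.
With that fixed, Kofi's statement is true, so Kofi is a knight.
With that fixed, Viktor's statement is true, so Viktor is a knight.
With that fixed, Wade's statement is true, so Wade is a knight.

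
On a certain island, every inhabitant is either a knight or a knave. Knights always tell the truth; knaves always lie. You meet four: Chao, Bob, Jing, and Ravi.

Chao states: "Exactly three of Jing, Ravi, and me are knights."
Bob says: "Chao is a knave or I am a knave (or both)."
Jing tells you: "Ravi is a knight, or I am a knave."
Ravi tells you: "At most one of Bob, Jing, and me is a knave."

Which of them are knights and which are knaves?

Chao: knave, Bob: knight, Jing: knight, Ravi: knight

Consider Chao. Suppose Chao is a knight.
Then whichever role Bob has, Bob's statement has the wrong truth value — contradiction.
So Chao is a knave.
With that fixed, Bob's statement is true, so Bob is a knight.
Consider Jing. Suppose Jing is a knave.
Then Jing's own statement would have to be false, but it can't be — contradiction.
So Jing is a knight.
With that fixed, Ravi's statement is true, so Ravi is a knight.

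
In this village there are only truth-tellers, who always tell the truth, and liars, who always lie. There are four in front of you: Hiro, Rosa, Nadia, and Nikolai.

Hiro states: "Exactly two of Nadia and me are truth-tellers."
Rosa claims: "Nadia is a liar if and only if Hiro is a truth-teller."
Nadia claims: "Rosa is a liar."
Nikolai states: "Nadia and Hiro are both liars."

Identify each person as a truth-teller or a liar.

Consider Hiro. Suppose Hiro is a liar.
Then no assignment of the remaining roles makes every statement match its speaker's type — contradiction.
So Hiro is a truth-teller.
With that fixed, Nikolai's statement is false, so Nikolai is a liar.
Consider Rosa. Suppose Rosa is a truth-teller.
Then no assignment of the remaining roles makes every statement match its speaker's type — contradiction.
So Rosa is a liar.
With that fixed, Nadia's statement is true, so Nadia is a truth-teller.

Hiro: truth-teller, Rosa: liar, Nadia: truth-teller, Nikolai: liar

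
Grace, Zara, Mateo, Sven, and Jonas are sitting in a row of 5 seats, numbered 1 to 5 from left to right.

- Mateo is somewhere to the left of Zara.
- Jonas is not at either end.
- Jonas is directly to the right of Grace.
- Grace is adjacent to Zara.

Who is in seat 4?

With clues 1–3, Grace is ruled out for seat 4.
With clues 1–4, Mateo, Sven, and Zara are ruled out for seat 4.
So seat 4 is Jonas.

Jonas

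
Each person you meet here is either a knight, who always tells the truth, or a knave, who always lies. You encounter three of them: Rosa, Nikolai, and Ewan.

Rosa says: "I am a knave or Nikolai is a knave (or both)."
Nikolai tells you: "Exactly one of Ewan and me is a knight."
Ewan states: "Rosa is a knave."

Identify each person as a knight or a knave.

Rosa: knight, Nikolai: knave, Ewan: knave

Consider Rosa. Suppose Rosa is a knave.
Then Rosa's own statement would have to be false, but it can't be — contradiction.
So Rosa is a knight.
With that fixed, Ewan's statement is false, so Ewan is a knave.
Consider Nikolai. Suppose Nikolai is a knight.
Then Rosa's statement comes out false, contradicting Rosa being a knight.
So Nikolai is a knave.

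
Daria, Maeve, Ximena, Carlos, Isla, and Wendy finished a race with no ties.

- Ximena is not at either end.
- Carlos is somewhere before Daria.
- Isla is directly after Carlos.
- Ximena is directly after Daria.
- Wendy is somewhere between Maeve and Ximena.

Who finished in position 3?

Daria

With clues 1–4, Carlos and Ximena are ruled out for place 3.
With clues 1–5, Isla, Maeve, and Wendy are ruled out for place 3.
So place 3 is Daria.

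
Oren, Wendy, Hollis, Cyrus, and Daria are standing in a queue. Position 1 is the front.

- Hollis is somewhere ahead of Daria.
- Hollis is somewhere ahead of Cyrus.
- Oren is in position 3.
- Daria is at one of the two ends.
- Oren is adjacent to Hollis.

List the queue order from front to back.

Wendy, Hollis, Oren, Cyrus, Daria

From clue 1: Hollis is in {1,2,3,4}.
From clues 1–2: Hollis is in {1,2,3}.
From clues 1–3: Oren → position 3.
From clues 1–4: Daria → position 5.
From clues 1–5: Wendy → position 1, Hollis → position 2, Cyrus → position 4.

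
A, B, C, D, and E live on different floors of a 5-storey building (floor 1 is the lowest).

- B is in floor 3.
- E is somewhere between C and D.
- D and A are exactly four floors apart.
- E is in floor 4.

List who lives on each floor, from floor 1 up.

From clue 1: B → floor 3.
From clues 1–2: E is in {2,4}.
From clues 1–3: A is in {1,5}.
From clues 1–4: A → floor 1, C → floor 2, E → floor 4, D → floor 5.

A, C, B, E, D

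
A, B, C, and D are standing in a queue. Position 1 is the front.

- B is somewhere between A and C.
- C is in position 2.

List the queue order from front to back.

From clue 1: B is in {2,3}.
From clues 1–2: D → position 1, C → position 2, B → position 3, A → position 4.

D, C, B, A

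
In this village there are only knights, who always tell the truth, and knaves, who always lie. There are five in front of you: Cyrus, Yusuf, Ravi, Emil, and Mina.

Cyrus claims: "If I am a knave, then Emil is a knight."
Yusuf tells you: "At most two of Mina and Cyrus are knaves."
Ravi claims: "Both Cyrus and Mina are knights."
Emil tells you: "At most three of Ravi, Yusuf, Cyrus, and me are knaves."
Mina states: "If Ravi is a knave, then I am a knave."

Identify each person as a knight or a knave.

Cyrus: knight, Yusuf: knight, Ravi: knight, Emil: knight, Mina: knight

Regardless of anyone's role, Yusuf's statement is true, so Yusuf is a knight.
With that fixed, Emil's statement is true, so Emil is a knight.
With that fixed, Cyrus's statement is true, so Cyrus is a knight.
Consider Ravi. Suppose Ravi is a knave.
Then whichever role Mina has, Mina's statement has the wrong truth value — contradiction.
So Ravi is a knight.
With that fixed, Mina's statement is true, so Mina is a knight.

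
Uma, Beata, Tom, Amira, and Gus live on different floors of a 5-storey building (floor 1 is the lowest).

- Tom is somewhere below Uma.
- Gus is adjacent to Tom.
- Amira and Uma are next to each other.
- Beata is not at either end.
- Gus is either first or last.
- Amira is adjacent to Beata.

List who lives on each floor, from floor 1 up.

Gus, Tom, Beata, Amira, Uma

From clue 1: Uma is in {2,3,4,5}.
From clues 1–2: Uma is in {3,4,5}.
From clues 1–4: Beata → floor 3.
From clues 1–5: Gus → floor 1, Tom → floor 2.
From clues 1–6: Amira → floor 4, Uma → floor 5.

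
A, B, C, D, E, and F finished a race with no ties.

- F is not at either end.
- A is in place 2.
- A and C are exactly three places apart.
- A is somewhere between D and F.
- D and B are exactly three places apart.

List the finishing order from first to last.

From clue 1: F is in {2,3,4,5}.
From clues 1–2: A → place 2.
From clues 1–3: C → place 5.
From clues 1–4: D → place 1.
From clues 1–5: F → place 3, B → place 4, E → place 6.

D, A, F, B, C, E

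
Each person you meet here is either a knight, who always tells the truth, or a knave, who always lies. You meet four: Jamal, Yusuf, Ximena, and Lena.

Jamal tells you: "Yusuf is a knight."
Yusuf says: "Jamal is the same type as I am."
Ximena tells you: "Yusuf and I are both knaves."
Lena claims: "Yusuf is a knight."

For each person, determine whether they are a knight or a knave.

Consider Jamal. Suppose Jamal is a knave.
Then whichever role Yusuf has, Yusuf's statement has the wrong truth value — contradiction.
So Jamal is a knight.
Consider Yusuf. Suppose Yusuf is a knave.
Then Jamal's statement comes out false, contradicting Jamal being a knight.
So Yusuf is a knight.
With that fixed, Ximena's statement is false, so Ximena is a knave.
With that fixed, Lena's statement is true, so Lena is a knight.

Jamal: knight, Yusuf: knight, Ximena: knave, Lena: knight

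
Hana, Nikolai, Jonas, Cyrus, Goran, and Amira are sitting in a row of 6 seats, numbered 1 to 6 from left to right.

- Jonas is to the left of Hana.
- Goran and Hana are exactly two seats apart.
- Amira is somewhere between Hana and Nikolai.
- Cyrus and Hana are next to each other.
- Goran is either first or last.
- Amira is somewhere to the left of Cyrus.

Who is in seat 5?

Cyrus

With clues 1–4, Jonas and Nikolai are ruled out for seat 5.
With clues 1–5, Goran and Hana are ruled out for seat 5.
With clues 1–6, Amira is ruled out for seat 5.
So seat 5 is Cyrus.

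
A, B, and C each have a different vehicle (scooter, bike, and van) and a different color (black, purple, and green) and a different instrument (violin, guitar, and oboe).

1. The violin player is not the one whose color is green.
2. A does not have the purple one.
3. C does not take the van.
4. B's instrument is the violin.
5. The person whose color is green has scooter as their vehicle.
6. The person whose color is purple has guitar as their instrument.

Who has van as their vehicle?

With clues 1–3, C is impossible for the one with vehicle van.
With clues 1–6, A is impossible for the one with vehicle van.
That leaves B.

B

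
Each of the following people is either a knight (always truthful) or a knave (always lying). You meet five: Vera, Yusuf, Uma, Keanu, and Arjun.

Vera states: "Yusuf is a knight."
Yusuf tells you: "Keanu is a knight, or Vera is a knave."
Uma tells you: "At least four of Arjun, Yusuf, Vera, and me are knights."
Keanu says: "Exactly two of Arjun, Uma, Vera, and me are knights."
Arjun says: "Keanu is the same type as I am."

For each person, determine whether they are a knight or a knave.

Vera: knight, Yusuf: knight, Uma: knave, Keanu: knight, Arjun: knave

Consider Vera. Suppose Vera is a knave.
Then no assignment of the remaining roles makes every statement match its speaker's type — contradiction.
So Vera is a knight.
Consider Yusuf. Suppose Yusuf is a knave.
Then Vera's statement comes out false, contradicting Vera being a knight.
So Yusuf is a knight.
Consider Uma. Suppose Uma is a knight.
Then no assignment of the remaining roles makes every statement match its speaker's type — contradiction.
So Uma is a knave.
Consider Keanu. Suppose Keanu is a knave.
Then Yusuf's statement comes out false, contradicting Yusuf being a knight.
So Keanu is a knight.
Consider Arjun. Suppose Arjun is a knight.
Then Keanu's statement comes out false, contradicting Keanu being a knight.
So Arjun is a knave.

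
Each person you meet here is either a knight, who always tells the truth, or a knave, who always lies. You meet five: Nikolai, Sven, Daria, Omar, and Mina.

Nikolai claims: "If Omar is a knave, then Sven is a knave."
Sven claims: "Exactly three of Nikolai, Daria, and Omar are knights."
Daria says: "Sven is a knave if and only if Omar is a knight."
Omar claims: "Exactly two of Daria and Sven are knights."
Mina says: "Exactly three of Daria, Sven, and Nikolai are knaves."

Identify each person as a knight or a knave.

Nikolai: knight, Sven: knave, Daria: knave, Omar: knave, Mina: knave

Consider Nikolai. Suppose Nikolai is a knave.
Then no assignment of the remaining roles makes every statement match its speaker's type — contradiction.
So Nikolai is a knight.
With that fixed, Mina's statement is false, so Mina is a knave.
Consider Sven. Suppose Sven is a knight.
Then no assignment of the remaining roles makes every statement match its speaker's type — contradiction.
So Sven is a knave.
With that fixed, Omar's statement is false, so Omar is a knave.
With that fixed, Daria's statement is false, so Daria is a knave.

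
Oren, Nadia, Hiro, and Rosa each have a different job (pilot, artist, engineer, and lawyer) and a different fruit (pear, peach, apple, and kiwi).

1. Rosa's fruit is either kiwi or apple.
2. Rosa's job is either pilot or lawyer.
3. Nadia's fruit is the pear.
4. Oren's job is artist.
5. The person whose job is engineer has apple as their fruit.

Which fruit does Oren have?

peach

With clues 1–3, pear is impossible for Oren's fruit.
With clues 1–5, apple and kiwi are impossible for Oren's fruit.
That leaves peach.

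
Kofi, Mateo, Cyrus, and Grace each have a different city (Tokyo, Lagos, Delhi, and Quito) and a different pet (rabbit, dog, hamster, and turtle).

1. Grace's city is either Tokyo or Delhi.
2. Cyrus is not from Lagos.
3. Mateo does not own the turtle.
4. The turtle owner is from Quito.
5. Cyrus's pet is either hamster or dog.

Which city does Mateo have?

Lagos

With clues 1–4, Quito is impossible for Mateo's city.
With clues 1–5, Delhi and Tokyo are impossible for Mateo's city.
That leaves Lagos.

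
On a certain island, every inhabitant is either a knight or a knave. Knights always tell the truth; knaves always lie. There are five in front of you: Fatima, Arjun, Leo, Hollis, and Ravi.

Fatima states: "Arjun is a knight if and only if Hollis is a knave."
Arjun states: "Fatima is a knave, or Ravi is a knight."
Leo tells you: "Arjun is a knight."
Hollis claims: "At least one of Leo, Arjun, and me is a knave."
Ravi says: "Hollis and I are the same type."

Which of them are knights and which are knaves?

Consider Fatima. Suppose Fatima is a knave.
Then no assignment of the remaining roles makes every statement match its speaker's type — contradiction.
So Fatima is a knight.
Consider Arjun. Suppose Arjun is a knight.
Then no assignment of the remaining roles makes every statement match its speaker's type — contradiction.
So Arjun is a knave.
With that fixed, Leo's statement is false, so Leo is a knave.
With that fixed, Hollis's statement is true, so Hollis is a knight.
Consider Ravi. Suppose Ravi is a knight.
Then Arjun's statement comes out true, contradicting Arjun being a knave.
So Ravi is a knave.

Fatima: knight, Arjun: knave, Leo: knave, Hollis: knight, Ravi: knave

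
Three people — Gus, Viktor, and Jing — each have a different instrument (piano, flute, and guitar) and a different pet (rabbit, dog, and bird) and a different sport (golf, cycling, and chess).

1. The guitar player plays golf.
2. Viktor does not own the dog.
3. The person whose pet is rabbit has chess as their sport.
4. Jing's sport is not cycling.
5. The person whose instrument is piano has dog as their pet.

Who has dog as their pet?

With clues 1–2, Viktor is impossible for the one with pet dog.
With clues 1–5, Jing is impossible for the one with pet dog.
That leaves Gus.

Gus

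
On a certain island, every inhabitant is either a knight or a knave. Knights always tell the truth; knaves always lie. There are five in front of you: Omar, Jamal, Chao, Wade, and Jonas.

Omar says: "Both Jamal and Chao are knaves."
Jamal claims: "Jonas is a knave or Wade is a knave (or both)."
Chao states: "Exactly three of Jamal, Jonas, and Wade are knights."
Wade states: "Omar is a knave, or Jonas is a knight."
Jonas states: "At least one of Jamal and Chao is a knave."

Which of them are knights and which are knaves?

Omar: knight, Jamal: knave, Chao: knave, Wade: knight, Jonas: knight

Consider Omar. Suppose Omar is a knave.
Then no assignment of the remaining roles makes every statement match its speaker's type — contradiction.
So Omar is a knight.
Consider Jamal. Suppose Jamal is a knight.
Then Omar's statement comes out false, contradicting Omar being a knight.
So Jamal is a knave.
With that fixed, Chao's statement is false, so Chao is a knave.
With that fixed, Jonas's statement is true, so Jonas is a knight.
With that fixed, Wade's statement is true, so Wade is a knight.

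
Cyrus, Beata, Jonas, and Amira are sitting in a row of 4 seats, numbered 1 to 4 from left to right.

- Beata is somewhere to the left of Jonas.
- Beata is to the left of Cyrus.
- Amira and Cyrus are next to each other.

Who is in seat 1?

With clue 1, Jonas is ruled out for seat 1.
With clues 1–2, Cyrus is ruled out for seat 1.
With clues 1–3, Amira is ruled out for seat 1.
So seat 1 is Beata.

Beata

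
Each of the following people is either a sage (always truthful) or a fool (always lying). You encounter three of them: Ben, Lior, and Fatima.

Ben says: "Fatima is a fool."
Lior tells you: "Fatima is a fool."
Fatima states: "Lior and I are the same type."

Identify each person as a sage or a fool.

Consider Ben. Suppose Ben is a fool.
Then no assignment of the remaining roles makes every statement match its speaker's type — contradiction.
So Ben is a sage.
Consider Lior. Suppose Lior is a fool.
Then whichever role Fatima has, Fatima's statement has the wrong truth value — contradiction.
So Lior is a sage.
Consider Fatima. Suppose Fatima is a sage.
Then Ben's statement comes out false, contradicting Ben being a sage.
So Fatima is a fool.

Ben: sage, Lior: sage, Fatima: fool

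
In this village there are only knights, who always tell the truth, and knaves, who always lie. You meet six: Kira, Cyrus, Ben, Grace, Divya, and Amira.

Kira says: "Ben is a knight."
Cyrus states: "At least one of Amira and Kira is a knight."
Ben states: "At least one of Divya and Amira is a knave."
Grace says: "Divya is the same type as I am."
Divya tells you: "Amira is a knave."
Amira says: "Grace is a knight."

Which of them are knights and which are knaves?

Kira: knight, Cyrus: knight, Ben: knight, Grace: knave, Divya: knight, Amira: knave

Consider Kira. Suppose Kira is a knave.
Then no assignment of the remaining roles makes every statement match its speaker's type — contradiction.
So Kira is a knight.
With that fixed, Cyrus's statement is true, so Cyrus is a knight.
Consider Ben. Suppose Ben is a knave.
Then Kira's statement comes out false, contradicting Kira being a knight.
So Ben is a knight.
Consider Grace. Suppose Grace is a knight.
Then no assignment of the remaining roles makes every statement match its speaker's type — contradiction.
So Grace is a knave.
With that fixed, Amira's statement is false, so Amira is a knave.
With that fixed, Divya's statement is true, so Divya is a knight.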